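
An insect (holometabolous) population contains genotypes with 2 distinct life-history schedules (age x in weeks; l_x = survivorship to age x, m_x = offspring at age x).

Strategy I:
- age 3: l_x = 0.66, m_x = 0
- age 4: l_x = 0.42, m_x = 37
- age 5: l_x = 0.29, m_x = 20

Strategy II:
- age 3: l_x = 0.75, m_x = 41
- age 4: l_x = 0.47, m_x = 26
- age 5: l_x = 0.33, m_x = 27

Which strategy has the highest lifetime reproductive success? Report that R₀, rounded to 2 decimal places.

51.88

Strategy I: R₀ = 0.66×0 + 0.42×37 + 0.29×20 = 21.3400
Strategy II: R₀ = 0.75×41 + 0.47×26 + 0.33×27 = 51.8800
Highest R₀: strategy II with 51.8800.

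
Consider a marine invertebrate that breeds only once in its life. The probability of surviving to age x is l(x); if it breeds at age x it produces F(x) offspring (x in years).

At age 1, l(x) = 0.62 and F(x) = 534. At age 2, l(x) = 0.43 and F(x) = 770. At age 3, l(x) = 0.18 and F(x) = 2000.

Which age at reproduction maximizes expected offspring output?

Expected offspring if breeding at age x = l(x) × F(x):
  age 1: 0.62 × 534 = 331.080
  age 2: 0.43 × 770 = 331.100
  age 3: 0.18 × 2000 = 360.000
Maximum at age 3 (360.000).

3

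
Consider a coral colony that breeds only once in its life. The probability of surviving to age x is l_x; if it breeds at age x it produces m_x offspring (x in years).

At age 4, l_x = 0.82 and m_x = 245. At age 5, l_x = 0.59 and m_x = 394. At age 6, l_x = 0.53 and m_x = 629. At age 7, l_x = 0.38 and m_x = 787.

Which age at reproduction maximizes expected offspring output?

6

Expected offspring if breeding at age x = l_x × m_x:
  age 4: 0.82 × 245 = 200.900
  age 5: 0.59 × 394 = 232.460
  age 6: 0.53 × 629 = 333.370
  age 7: 0.38 × 787 = 299.060
Maximum at age 6 (333.370).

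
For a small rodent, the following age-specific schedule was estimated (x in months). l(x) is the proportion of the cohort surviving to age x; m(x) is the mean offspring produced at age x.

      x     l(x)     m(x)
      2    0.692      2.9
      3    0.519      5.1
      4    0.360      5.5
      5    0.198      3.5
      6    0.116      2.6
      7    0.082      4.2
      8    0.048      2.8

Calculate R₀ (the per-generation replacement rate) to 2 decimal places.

R₀ = Σ l(x) m(x):
  age 2: 0.692 × 2.9 = 2.0068
  age 3: 0.519 × 5.1 = 2.6469
  age 4: 0.360 × 5.5 = 1.9800
  age 5: 0.198 × 3.5 = 0.6930
  age 6: 0.116 × 2.6 = 0.3016
  age 7: 0.082 × 4.2 = 0.3444
  age 8: 0.048 × 2.8 = 0.1344
R₀ = 2.0068 + 2.6469 + 1.9800 + 0.6930 + 0.3016 + 0.3444 + 0.1344 = 8.1071

8.11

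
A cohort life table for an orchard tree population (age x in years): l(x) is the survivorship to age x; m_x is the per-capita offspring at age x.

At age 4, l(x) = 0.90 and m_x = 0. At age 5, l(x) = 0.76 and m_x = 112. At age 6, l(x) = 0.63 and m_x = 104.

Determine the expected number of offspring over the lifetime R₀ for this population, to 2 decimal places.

R₀ = Σ l(x) m_x:
  age 4: 0.90 × 0 = 0.0000
  age 5: 0.76 × 112 = 85.1200
  age 6: 0.63 × 104 = 65.5200
R₀ = 0.0000 + 85.1200 + 65.5200 = 150.6400

150.64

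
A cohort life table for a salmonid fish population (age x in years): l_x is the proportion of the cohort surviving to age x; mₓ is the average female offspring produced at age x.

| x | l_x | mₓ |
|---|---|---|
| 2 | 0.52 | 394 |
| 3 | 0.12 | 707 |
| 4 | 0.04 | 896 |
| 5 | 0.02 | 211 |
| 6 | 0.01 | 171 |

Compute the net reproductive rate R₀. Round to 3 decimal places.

331.490

R₀ = Σ l_x mₓ:
  age 2: 0.52 × 394 = 204.8800
  age 3: 0.12 × 707 = 84.8400
  age 4: 0.04 × 896 = 35.8400
  age 5: 0.02 × 211 = 4.2200
  age 6: 0.01 × 171 = 1.7100
R₀ = 204.8800 + 84.8400 + 35.8400 + 4.2200 + 1.7100 = 331.4900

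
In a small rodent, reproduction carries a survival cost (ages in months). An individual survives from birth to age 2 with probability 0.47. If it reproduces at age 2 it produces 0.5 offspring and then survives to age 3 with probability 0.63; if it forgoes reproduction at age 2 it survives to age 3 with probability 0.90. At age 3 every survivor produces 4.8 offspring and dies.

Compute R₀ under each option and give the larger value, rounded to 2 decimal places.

2.03

breed at age 2: R₀ = 0.47 × (0.5 + 0.63 × 4.8) = 0.47 × 3.5240 = 1.6563
delay to age 3: R₀ = 0.47 × (0.90 × 4.8) = 0.47 × 4.3200 = 2.0304
Higher: delay to age 3 (2.0304).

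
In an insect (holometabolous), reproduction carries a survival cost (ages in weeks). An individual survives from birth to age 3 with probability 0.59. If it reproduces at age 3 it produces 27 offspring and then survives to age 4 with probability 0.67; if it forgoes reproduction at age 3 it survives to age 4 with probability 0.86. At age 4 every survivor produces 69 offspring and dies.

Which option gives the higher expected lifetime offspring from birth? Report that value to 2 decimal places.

breed at age 3: R₀ = 0.59 × (27 + 0.67 × 69) = 0.59 × 73.2300 = 43.2057
delay to age 4: R₀ = 0.59 × (0.86 × 69) = 0.59 × 59.3400 = 35.0106
Higher: breed at age 3 (43.2057).

43.21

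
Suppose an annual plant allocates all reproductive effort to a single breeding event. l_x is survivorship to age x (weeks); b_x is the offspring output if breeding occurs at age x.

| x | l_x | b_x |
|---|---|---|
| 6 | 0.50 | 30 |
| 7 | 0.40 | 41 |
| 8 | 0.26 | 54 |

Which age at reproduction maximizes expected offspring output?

7

Expected offspring if breeding at age x = l_x × b_x:
  age 6: 0.50 × 30 = 15.000
  age 7: 0.40 × 41 = 16.400
  age 8: 0.26 × 54 = 14.040
Maximum at age 7 (16.400).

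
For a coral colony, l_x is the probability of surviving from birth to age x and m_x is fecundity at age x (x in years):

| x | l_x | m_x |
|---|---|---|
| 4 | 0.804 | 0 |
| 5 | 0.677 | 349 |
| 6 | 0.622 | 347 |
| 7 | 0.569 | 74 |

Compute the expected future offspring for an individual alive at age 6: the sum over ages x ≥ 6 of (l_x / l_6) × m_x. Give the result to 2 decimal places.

414.69

l_6 = 0.622. Conditional survival from age 6 to x is l_x / l_6.
  x=6: (0.622/0.622) × 347 = 347.0000
  x=7: (0.569/0.622) × 74 = 67.6945
Sum = 347.0000 + 67.6945 = 414.6945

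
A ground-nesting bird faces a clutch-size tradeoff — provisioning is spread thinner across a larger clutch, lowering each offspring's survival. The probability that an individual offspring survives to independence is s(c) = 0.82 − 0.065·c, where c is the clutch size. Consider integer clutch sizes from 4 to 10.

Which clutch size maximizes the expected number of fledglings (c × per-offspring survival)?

Expected fledglings = c × s(c):
  c=4: 4 × 0.560 = 2.240
  c=5: 5 × 0.495 = 2.475
  c=6: 6 × 0.430 = 2.580
  c=7: 7 × 0.365 = 2.555
  c=8: 8 × 0.300 = 2.400
  c=9: 9 × 0.235 = 2.115
  c=10: 10 × 0.170 = 1.700
Maximum at c = 6 (2.580 fledglings).

6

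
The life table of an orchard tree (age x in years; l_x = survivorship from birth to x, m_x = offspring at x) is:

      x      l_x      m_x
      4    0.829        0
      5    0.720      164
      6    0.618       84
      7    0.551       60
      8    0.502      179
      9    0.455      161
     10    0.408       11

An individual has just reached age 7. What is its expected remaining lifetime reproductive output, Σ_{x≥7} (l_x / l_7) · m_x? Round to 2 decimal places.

364.18

l_7 = 0.551. Conditional survival from age 7 to x is l_x / l_7.
  x=7: (0.551/0.551) × 60 = 60.0000
  x=8: (0.502/0.551) × 179 = 163.0817
  x=9: (0.455/0.551) × 161 = 132.9492
  x=10: (0.408/0.551) × 11 = 8.1452
Sum = 60.0000 + 163.0817 + 132.9492 + 8.1452 = 364.1760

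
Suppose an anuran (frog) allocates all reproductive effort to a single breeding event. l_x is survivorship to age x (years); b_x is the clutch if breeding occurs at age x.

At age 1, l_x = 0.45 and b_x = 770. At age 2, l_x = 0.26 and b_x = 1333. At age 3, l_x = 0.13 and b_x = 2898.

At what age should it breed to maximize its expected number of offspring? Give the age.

Expected offspring if breeding at age x = l_x × b_x:
  age 1: 0.45 × 770 = 346.500
  age 2: 0.26 × 1333 = 346.580
  age 3: 0.13 × 2898 = 376.740
Maximum at age 3 (376.740).

3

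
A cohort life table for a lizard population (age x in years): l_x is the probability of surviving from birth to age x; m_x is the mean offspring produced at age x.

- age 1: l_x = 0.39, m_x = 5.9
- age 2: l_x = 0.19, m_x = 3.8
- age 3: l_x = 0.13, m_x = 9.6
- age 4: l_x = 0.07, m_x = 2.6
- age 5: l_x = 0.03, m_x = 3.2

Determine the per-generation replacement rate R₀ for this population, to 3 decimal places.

4.549

R₀ = Σ l_x m_x:
  age 1: 0.39 × 5.9 = 2.3010
  age 2: 0.19 × 3.8 = 0.7220
  age 3: 0.13 × 9.6 = 1.2480
  age 4: 0.07 × 2.6 = 0.1820
  age 5: 0.03 × 3.2 = 0.0960
R₀ = 2.3010 + 0.7220 + 1.2480 + 0.1820 + 0.0960 = 4.5490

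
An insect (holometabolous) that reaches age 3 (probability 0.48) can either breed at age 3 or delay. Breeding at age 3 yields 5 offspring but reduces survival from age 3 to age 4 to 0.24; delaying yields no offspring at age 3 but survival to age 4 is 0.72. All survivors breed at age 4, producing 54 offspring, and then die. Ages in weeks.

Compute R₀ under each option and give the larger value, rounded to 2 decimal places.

18.66

breed at age 3: R₀ = 0.48 × (5 + 0.24 × 54) = 0.48 × 17.9600 = 8.6208
delay to age 4: R₀ = 0.48 × (0.72 × 54) = 0.48 × 38.8800 = 18.6624
Higher: delay to age 4 (18.6624).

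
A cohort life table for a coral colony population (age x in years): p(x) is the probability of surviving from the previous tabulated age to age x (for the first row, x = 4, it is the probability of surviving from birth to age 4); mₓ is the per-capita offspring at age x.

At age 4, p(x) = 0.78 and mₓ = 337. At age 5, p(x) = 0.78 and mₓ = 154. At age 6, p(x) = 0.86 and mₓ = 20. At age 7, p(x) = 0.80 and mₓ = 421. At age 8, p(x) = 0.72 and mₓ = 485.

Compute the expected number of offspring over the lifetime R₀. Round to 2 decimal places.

689.41

Survivorship from birth: l_x = p_4·p_5·…·p_x.
  l_4 = 0.78000
  l_5 = 0.60840
  l_6 = 0.52322
  l_7 = 0.41858
  l_8 = 0.30138
R₀ = Σ l_x mₓ:
  age 4: 0.78000 × 337 = 262.8600
  age 5: 0.60840 × 154 = 93.6936
  age 6: 0.52322 × 20 = 10.4644
  age 7: 0.41858 × 421 = 176.2222
  age 8: 0.30138 × 485 = 146.1693
R₀ = 262.8600 + 93.6936 + 10.4644 + 176.2222 + 146.1693 = 689.4095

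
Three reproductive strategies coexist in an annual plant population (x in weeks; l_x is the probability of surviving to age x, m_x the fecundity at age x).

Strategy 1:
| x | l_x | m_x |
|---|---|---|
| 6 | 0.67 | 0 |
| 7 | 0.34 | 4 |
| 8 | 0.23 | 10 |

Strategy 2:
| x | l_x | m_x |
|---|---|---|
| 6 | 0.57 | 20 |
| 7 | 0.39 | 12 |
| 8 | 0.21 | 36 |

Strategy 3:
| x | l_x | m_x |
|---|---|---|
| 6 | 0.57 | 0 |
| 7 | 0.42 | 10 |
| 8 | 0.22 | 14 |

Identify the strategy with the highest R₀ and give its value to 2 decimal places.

Strategy 1: R₀ = 0.67×0 + 0.34×4 + 0.23×10 = 3.6600
Strategy 2: R₀ = 0.57×20 + 0.39×12 + 0.21×36 = 23.6400
Strategy 3: R₀ = 0.57×0 + 0.42×10 + 0.22×14 = 7.2800
Highest R₀: strategy 2 with 23.6400.

23.64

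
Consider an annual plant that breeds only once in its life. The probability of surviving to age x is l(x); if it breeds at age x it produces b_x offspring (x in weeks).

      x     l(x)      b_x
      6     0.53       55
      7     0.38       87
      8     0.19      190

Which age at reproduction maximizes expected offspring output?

8

Expected offspring if breeding at age x = l(x) × b_x:
  age 6: 0.53 × 55 = 29.150
  age 7: 0.38 × 87 = 33.060
  age 8: 0.19 × 190 = 36.100
Maximum at age 8 (36.100).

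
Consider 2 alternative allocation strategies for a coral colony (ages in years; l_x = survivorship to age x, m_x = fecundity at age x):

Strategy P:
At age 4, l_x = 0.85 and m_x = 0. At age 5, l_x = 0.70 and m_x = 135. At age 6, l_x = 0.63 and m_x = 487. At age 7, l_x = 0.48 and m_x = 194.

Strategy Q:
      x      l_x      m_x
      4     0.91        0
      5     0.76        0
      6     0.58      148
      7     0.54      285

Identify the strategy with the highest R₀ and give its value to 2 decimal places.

Strategy P: R₀ = 0.85×0 + 0.70×135 + 0.63×487 + 0.48×194 = 494.4300
Strategy Q: R₀ = 0.91×0 + 0.76×0 + 0.58×148 + 0.54×285 = 239.7400
Highest R₀: strategy P with 494.4300.

494.43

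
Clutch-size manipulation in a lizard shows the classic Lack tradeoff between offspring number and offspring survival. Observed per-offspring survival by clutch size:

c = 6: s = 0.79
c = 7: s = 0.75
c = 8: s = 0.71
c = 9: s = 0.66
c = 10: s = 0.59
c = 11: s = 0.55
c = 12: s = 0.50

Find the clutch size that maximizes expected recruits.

11

Expected recruits = c × s(c):
  c=6: 6 × 0.79 = 4.740
  c=7: 7 × 0.75 = 5.250
  c=8: 8 × 0.71 = 5.680
  c=9: 9 × 0.66 = 5.940
  c=10: 10 × 0.59 = 5.900
  c=11: 11 × 0.55 = 6.050
  c=12: 12 × 0.50 = 6.000
Maximum at c = 11 (6.050 recruits).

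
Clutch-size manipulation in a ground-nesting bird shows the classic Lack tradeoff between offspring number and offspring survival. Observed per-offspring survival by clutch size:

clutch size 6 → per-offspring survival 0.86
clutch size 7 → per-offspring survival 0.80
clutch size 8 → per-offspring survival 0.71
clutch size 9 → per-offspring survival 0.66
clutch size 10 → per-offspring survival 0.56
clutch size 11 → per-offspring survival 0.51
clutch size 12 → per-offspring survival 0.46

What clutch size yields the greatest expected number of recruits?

9

Expected recruits = c × s(c):
  c=6: 6 × 0.86 = 5.160
  c=7: 7 × 0.80 = 5.600
  c=8: 8 × 0.71 = 5.680
  c=9: 9 × 0.66 = 5.940
  c=10: 10 × 0.56 = 5.600
  c=11: 11 × 0.51 = 5.610
  c=12: 12 × 0.46 = 5.520
Maximum at c = 9 (5.940 recruits).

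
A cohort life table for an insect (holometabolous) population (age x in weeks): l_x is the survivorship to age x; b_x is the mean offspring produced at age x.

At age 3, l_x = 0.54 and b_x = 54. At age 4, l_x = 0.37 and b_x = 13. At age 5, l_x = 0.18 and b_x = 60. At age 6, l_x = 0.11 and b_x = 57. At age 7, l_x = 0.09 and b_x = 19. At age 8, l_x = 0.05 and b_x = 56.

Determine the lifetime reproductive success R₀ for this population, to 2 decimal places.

55.55

R₀ = Σ l_x b_x:
  age 3: 0.54 × 54 = 29.1600
  age 4: 0.37 × 13 = 4.8100
  age 5: 0.18 × 60 = 10.8000
  age 6: 0.11 × 57 = 6.2700
  age 7: 0.09 × 19 = 1.7100
  age 8: 0.05 × 56 = 2.8000
R₀ = 29.1600 + 4.8100 + 10.8000 + 6.2700 + 1.7100 + 2.8000 = 55.5500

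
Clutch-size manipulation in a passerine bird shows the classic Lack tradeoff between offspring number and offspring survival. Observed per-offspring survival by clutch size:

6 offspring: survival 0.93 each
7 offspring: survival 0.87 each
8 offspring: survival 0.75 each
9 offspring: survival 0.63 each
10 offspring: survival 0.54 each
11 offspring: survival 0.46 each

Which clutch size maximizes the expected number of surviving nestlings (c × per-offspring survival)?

Expected surviving nestlings = c × s(c):
  c=6: 6 × 0.93 = 5.580
  c=7: 7 × 0.87 = 6.090
  c=8: 8 × 0.75 = 6.000
  c=9: 9 × 0.63 = 5.670
  c=10: 10 × 0.54 = 5.400
  c=11: 11 × 0.46 = 5.060
Maximum at c = 7 (6.090 surviving nestlings).

7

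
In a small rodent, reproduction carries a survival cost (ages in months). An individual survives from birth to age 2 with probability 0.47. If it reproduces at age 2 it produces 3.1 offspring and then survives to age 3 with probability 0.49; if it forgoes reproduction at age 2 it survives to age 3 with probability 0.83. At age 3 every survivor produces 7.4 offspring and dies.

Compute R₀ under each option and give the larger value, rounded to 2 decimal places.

3.16

breed at age 2: R₀ = 0.47 × (3.1 + 0.49 × 7.4) = 0.47 × 6.7260 = 3.1612
delay to age 3: R₀ = 0.47 × (0.83 × 7.4) = 0.47 × 6.1420 = 2.8867
Higher: breed at age 2 (3.1612).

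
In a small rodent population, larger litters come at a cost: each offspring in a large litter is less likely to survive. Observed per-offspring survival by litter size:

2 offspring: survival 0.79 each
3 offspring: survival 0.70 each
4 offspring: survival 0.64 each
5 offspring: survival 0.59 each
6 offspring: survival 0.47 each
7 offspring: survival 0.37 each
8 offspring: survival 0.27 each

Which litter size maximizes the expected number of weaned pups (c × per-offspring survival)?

Expected weaned pups = c × s(c):
  c=2: 2 × 0.79 = 1.580
  c=3: 3 × 0.70 = 2.100
  c=4: 4 × 0.64 = 2.560
  c=5: 5 × 0.59 = 2.950
  c=6: 6 × 0.47 = 2.820
  c=7: 7 × 0.37 = 2.590
  c=8: 8 × 0.27 = 2.160
Maximum at c = 5 (2.950 weaned pups).

5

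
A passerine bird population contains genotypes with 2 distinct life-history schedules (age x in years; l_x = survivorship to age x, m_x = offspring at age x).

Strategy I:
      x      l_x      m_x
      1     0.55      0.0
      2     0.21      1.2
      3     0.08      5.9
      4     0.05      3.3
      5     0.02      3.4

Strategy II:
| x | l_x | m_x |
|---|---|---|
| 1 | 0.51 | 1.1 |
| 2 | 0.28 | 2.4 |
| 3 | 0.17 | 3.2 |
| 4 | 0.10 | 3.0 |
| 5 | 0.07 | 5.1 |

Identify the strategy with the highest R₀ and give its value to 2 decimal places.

2.43

Strategy I: R₀ = 0.55×0.0 + 0.21×1.2 + 0.08×5.9 + 0.05×3.3 + 0.02×3.4 = 0.9570
Strategy II: R₀ = 0.51×1.1 + 0.28×2.4 + 0.17×3.2 + 0.10×3.0 + 0.07×5.1 = 2.4340
Highest R₀: strategy II with 2.4340.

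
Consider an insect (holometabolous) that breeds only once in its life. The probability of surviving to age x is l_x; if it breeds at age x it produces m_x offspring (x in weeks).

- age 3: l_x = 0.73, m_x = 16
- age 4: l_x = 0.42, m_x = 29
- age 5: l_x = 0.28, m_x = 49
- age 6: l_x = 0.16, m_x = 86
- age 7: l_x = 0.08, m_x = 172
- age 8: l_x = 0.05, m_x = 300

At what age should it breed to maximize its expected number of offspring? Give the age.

8

Expected offspring if breeding at age x = l_x × m_x:
  age 3: 0.73 × 16 = 11.680
  age 4: 0.42 × 29 = 12.180
  age 5: 0.28 × 49 = 13.720
  age 6: 0.16 × 86 = 13.760
  age 7: 0.08 × 172 = 13.760
  age 8: 0.05 × 300 = 15.000
Maximum at age 8 (15.000).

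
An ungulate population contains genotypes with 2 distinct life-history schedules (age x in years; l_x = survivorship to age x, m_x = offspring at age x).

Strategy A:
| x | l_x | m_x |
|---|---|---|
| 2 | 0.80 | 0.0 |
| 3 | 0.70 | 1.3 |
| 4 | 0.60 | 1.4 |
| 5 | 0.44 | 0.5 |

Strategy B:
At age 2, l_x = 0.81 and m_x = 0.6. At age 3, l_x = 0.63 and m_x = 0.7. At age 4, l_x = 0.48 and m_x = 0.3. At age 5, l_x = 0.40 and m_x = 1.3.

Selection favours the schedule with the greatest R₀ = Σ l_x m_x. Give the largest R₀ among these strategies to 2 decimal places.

Strategy A: R₀ = 0.80×0.0 + 0.70×1.3 + 0.60×1.4 + 0.44×0.5 = 1.9700
Strategy B: R₀ = 0.81×0.6 + 0.63×0.7 + 0.48×0.3 + 0.40×1.3 = 1.5910
Highest R₀: strategy A with 1.9700.

1.97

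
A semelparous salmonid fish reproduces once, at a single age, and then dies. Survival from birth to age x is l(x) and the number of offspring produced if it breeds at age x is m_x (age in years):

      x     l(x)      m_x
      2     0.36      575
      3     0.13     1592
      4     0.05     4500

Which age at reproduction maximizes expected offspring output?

Expected offspring if breeding at age x = l(x) × m_x:
  age 2: 0.36 × 575 = 207.000
  age 3: 0.13 × 1592 = 206.960
  age 4: 0.05 × 4500 = 225.000
Maximum at age 4 (225.000).

4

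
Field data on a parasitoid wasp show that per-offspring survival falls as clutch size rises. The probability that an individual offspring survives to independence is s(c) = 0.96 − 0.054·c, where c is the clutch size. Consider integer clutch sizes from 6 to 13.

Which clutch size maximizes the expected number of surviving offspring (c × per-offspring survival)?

Expected surviving offspring = c × s(c):
  c=6: 6 × 0.636 = 3.816
  c=7: 7 × 0.582 = 4.074
  c=8: 8 × 0.528 = 4.224
  c=9: 9 × 0.474 = 4.266
  c=10: 10 × 0.420 = 4.200
  c=11: 11 × 0.366 = 4.026
  c=12: 12 × 0.312 = 3.744
  c=13: 13 × 0.258 = 3.354
Maximum at c = 9 (4.266 surviving offspring).

9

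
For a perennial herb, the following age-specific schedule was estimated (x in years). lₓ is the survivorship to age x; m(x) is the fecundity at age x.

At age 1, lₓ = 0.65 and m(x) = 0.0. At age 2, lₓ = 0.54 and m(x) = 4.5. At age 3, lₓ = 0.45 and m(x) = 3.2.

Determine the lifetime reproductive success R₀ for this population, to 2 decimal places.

3.87

R₀ = Σ lₓ m(x):
  age 1: 0.65 × 0.0 = 0.0000
  age 2: 0.54 × 4.5 = 2.4300
  age 3: 0.45 × 3.2 = 1.4400
R₀ = 0.0000 + 2.4300 + 1.4400 = 3.8700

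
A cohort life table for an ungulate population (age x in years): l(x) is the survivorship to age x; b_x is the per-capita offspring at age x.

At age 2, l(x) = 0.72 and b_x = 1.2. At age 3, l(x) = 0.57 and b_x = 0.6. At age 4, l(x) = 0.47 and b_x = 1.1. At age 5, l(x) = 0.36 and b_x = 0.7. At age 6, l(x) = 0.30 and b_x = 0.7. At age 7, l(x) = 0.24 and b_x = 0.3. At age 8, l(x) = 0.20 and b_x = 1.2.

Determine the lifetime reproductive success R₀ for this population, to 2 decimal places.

2.50

R₀ = Σ l(x) b_x:
  age 2: 0.72 × 1.2 = 0.8640
  age 3: 0.57 × 0.6 = 0.3420
  age 4: 0.47 × 1.1 = 0.5170
  age 5: 0.36 × 0.7 = 0.2520
  age 6: 0.30 × 0.7 = 0.2100
  age 7: 0.24 × 0.3 = 0.0720
  age 8: 0.20 × 1.2 = 0.2400
R₀ = 0.8640 + 0.3420 + 0.5170 + 0.2520 + 0.2100 + 0.0720 + 0.2400 = 2.4970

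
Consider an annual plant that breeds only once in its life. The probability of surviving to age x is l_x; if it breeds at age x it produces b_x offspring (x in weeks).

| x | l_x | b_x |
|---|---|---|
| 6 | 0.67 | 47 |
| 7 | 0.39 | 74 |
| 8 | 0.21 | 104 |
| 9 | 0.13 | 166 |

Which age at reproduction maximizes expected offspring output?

6

Expected offspring if breeding at age x = l_x × b_x:
  age 6: 0.67 × 47 = 31.490
  age 7: 0.39 × 74 = 28.860
  age 8: 0.21 × 104 = 21.840
  age 9: 0.13 × 166 = 21.580
Maximum at age 6 (31.490).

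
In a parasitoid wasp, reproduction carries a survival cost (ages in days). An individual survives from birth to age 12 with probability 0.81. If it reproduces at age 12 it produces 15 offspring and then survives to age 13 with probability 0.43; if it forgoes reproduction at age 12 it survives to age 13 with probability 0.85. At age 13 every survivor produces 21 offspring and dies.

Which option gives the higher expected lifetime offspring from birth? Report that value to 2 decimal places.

19.46

breed at age 12: R₀ = 0.81 × (15 + 0.43 × 21) = 0.81 × 24.0300 = 19.4643
delay to age 13: R₀ = 0.81 × (0.85 × 21) = 0.81 × 17.8500 = 14.4585
Higher: breed at age 12 (19.4643).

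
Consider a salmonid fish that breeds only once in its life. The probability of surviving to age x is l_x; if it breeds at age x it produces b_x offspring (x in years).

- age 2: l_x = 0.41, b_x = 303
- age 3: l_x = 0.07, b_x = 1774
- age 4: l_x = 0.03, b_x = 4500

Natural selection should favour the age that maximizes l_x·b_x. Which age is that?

Expected offspring if breeding at age x = l_x × b_x:
  age 2: 0.41 × 303 = 124.230
  age 3: 0.07 × 1774 = 124.180
  age 4: 0.03 × 4500 = 135.000
Maximum at age 4 (135.000).

4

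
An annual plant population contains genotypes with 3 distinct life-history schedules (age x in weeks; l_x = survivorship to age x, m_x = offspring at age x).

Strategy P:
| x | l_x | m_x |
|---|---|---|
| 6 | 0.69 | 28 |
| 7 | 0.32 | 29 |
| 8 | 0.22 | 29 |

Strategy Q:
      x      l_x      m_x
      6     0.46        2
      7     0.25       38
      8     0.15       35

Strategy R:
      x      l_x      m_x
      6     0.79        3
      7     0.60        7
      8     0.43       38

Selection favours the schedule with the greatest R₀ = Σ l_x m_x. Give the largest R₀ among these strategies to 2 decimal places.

Strategy P: R₀ = 0.69×28 + 0.32×29 + 0.22×29 = 34.9800
Strategy Q: R₀ = 0.46×2 + 0.25×38 + 0.15×35 = 15.6700
Strategy R: R₀ = 0.79×3 + 0.60×7 + 0.43×38 = 22.9100
Highest R₀: strategy P with 34.9800.

34.98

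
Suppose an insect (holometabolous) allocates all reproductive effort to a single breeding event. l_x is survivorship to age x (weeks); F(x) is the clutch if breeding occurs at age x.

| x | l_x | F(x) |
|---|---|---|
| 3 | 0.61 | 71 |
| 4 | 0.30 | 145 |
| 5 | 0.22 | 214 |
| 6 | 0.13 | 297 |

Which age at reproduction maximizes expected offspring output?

Expected offspring if breeding at age x = l_x × F(x):
  age 3: 0.61 × 71 = 43.310
  age 4: 0.30 × 145 = 43.500
  age 5: 0.22 × 214 = 47.080
  age 6: 0.13 × 297 = 38.610
Maximum at age 5 (47.080).

5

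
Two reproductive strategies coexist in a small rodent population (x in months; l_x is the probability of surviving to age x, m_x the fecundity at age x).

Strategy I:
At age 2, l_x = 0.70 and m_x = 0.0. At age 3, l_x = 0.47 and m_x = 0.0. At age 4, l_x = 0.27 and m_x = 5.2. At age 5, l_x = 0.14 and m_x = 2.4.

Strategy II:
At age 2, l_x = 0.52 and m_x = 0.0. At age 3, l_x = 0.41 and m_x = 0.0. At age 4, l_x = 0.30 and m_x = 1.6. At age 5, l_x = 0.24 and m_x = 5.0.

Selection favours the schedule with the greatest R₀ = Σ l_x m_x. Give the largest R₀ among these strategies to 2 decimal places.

1.74

Strategy I: R₀ = 0.70×0.0 + 0.47×0.0 + 0.27×5.2 + 0.14×2.4 = 1.7400
Strategy II: R₀ = 0.52×0.0 + 0.41×0.0 + 0.30×1.6 + 0.24×5.0 = 1.6800
Highest R₀: strategy I with 1.7400.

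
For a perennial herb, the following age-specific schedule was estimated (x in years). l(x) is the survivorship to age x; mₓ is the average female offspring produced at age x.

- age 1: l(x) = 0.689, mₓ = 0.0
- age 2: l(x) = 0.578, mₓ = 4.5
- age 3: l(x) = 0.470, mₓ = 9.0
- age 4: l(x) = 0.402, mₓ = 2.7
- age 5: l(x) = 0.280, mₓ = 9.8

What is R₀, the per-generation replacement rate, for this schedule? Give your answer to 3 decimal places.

10.660

R₀ = Σ l(x) mₓ:
  age 1: 0.689 × 0.0 = 0.0000
  age 2: 0.578 × 4.5 = 2.6010
  age 3: 0.470 × 9.0 = 4.2300
  age 4: 0.402 × 2.7 = 1.0854
  age 5: 0.280 × 9.8 = 2.7440
R₀ = 0.0000 + 2.6010 + 4.2300 + 1.0854 + 2.7440 = 10.6604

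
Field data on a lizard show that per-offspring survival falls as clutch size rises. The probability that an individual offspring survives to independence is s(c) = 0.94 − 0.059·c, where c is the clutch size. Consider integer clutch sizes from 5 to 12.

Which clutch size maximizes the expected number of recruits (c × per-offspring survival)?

Expected recruits = c × s(c):
  c=5: 5 × 0.645 = 3.225
  c=6: 6 × 0.586 = 3.516
  c=7: 7 × 0.527 = 3.689
  c=8: 8 × 0.468 = 3.744
  c=9: 9 × 0.409 = 3.681
  c=10: 10 × 0.350 = 3.500
  c=11: 11 × 0.291 = 3.201
  c=12: 12 × 0.232 = 2.784
Maximum at c = 8 (3.744 recruits).

8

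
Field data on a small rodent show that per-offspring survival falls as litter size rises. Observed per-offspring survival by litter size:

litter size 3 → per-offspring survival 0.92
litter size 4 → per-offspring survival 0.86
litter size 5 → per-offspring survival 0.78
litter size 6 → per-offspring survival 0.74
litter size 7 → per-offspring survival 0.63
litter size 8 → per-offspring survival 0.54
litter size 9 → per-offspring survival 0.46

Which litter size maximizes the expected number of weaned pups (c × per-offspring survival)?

6

Expected weaned pups = c × s(c):
  c=3: 3 × 0.92 = 2.760
  c=4: 4 × 0.86 = 3.440
  c=5: 5 × 0.78 = 3.900
  c=6: 6 × 0.74 = 4.440
  c=7: 7 × 0.63 = 4.410
  c=8: 8 × 0.54 = 4.320
  c=9: 9 × 0.46 = 4.140
Maximum at c = 6 (4.440 weaned pups).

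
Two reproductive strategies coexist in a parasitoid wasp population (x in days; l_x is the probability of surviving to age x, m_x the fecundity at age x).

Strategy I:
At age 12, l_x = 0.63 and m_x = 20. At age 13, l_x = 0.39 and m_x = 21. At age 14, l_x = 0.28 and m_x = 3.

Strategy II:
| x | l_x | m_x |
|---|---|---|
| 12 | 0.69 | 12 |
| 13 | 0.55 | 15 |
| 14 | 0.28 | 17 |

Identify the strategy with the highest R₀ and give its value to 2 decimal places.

21.63

Strategy I: R₀ = 0.63×20 + 0.39×21 + 0.28×3 = 21.6300
Strategy II: R₀ = 0.69×12 + 0.55×15 + 0.28×17 = 21.2900
Highest R₀: strategy I with 21.6300.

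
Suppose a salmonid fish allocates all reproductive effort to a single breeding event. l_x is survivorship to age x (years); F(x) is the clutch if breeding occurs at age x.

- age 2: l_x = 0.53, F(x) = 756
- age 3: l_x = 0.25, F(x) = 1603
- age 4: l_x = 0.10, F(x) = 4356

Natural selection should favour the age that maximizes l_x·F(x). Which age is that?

Expected offspring if breeding at age x = l_x × F(x):
  age 2: 0.53 × 756 = 400.680
  age 3: 0.25 × 1603 = 400.750
  age 4: 0.10 × 4356 = 435.600
Maximum at age 4 (435.600).

4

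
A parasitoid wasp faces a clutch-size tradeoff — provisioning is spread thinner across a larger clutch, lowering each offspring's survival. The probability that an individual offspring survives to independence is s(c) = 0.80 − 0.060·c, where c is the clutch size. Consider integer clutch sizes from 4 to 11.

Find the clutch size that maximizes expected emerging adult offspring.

7

Expected emerging adult offspring = c × s(c):
  c=4: 4 × 0.560 = 2.240
  c=5: 5 × 0.500 = 2.500
  c=6: 6 × 0.440 = 2.640
  c=7: 7 × 0.380 = 2.660
  c=8: 8 × 0.320 = 2.560
  c=9: 9 × 0.260 = 2.340
  c=10: 10 × 0.200 = 2.000
  c=11: 11 × 0.140 = 1.540
Maximum at c = 7 (2.660 emerging adult offspring).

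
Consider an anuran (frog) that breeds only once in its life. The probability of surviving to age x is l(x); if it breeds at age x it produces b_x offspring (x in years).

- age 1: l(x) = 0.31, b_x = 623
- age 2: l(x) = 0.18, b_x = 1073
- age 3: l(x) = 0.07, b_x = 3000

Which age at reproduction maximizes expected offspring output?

Expected offspring if breeding at age x = l(x) × b_x:
  age 1: 0.31 × 623 = 193.130
  age 2: 0.18 × 1073 = 193.140
  age 3: 0.07 × 3000 = 210.000
Maximum at age 3 (210.000).

3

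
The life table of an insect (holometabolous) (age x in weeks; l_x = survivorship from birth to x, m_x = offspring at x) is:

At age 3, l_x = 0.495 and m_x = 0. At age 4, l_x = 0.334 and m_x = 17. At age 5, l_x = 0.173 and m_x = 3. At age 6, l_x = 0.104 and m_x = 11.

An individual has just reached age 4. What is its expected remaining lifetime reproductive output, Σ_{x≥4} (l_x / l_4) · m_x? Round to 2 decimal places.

l_4 = 0.334. Conditional survival from age 4 to x is l_x / l_4.
  x=4: (0.334/0.334) × 17 = 17.0000
  x=5: (0.173/0.334) × 3 = 1.5539
  x=6: (0.104/0.334) × 11 = 3.4251
Sum = 17.0000 + 1.5539 + 3.4251 = 21.9790

21.98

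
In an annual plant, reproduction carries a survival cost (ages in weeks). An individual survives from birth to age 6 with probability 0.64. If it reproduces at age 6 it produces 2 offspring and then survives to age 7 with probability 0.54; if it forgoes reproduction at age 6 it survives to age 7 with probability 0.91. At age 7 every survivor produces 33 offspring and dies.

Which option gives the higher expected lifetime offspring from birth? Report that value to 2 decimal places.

breed at age 6: R₀ = 0.64 × (2 + 0.54 × 33) = 0.64 × 19.8200 = 12.6848
delay to age 7: R₀ = 0.64 × (0.91 × 33) = 0.64 × 30.0300 = 19.2192
Higher: delay to age 7 (19.2192).

19.22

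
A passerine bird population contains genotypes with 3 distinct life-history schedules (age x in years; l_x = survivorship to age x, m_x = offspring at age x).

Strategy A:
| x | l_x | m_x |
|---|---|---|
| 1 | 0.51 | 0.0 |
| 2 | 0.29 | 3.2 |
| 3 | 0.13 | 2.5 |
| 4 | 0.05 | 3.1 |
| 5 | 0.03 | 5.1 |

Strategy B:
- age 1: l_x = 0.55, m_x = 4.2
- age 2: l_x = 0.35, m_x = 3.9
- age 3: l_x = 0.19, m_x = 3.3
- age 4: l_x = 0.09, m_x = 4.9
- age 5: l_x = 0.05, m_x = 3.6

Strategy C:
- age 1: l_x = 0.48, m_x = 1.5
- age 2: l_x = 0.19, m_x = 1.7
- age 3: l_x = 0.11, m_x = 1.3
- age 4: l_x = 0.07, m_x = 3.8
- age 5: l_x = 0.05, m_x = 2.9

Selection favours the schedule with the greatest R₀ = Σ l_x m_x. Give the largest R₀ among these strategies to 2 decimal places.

4.92

Strategy A: R₀ = 0.51×0.0 + 0.29×3.2 + 0.13×2.5 + 0.05×3.1 + 0.03×5.1 = 1.5610
Strategy B: R₀ = 0.55×4.2 + 0.35×3.9 + 0.19×3.3 + 0.09×4.9 + 0.05×3.6 = 4.9230
Strategy C: R₀ = 0.48×1.5 + 0.19×1.7 + 0.11×1.3 + 0.07×3.8 + 0.05×2.9 = 1.5970
Highest R₀: strategy B with 4.9230.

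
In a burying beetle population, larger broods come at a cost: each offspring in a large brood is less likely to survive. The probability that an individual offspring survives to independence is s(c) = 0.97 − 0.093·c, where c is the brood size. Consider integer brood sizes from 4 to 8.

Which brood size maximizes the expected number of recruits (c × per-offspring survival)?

5

Expected recruits = c × s(c):
  c=4: 4 × 0.598 = 2.392
  c=5: 5 × 0.505 = 2.525
  c=6: 6 × 0.412 = 2.472
  c=7: 7 × 0.319 = 2.233
  c=8: 8 × 0.226 = 1.808
Maximum at c = 5 (2.525 recruits).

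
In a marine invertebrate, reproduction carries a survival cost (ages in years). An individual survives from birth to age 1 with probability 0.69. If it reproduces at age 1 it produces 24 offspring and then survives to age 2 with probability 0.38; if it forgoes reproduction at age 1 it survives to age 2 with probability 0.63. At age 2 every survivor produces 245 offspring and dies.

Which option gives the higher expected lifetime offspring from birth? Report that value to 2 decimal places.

106.50

breed at age 1: R₀ = 0.69 × (24 + 0.38 × 245) = 0.69 × 117.1000 = 80.7990
delay to age 2: R₀ = 0.69 × (0.63 × 245) = 0.69 × 154.3500 = 106.5015
Higher: delay to age 2 (106.5015).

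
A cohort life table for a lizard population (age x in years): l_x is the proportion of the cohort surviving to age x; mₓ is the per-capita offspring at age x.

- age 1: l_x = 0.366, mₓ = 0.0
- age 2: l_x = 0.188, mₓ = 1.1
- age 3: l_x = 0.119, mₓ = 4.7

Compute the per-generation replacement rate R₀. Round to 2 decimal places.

0.77

R₀ = Σ l_x mₓ:
  age 1: 0.366 × 0.0 = 0.0000
  age 2: 0.188 × 1.1 = 0.2068
  age 3: 0.119 × 4.7 = 0.5593
R₀ = 0.0000 + 0.2068 + 0.5593 = 0.7661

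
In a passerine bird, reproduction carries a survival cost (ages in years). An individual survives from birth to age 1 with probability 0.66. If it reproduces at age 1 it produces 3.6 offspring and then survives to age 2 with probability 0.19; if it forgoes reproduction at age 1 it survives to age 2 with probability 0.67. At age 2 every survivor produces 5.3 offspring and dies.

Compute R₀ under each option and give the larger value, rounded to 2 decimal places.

3.04

breed at age 1: R₀ = 0.66 × (3.6 + 0.19 × 5.3) = 0.66 × 4.6070 = 3.0406
delay to age 2: R₀ = 0.66 × (0.67 × 5.3) = 0.66 × 3.5510 = 2.3437
Higher: breed at age 1 (3.0406).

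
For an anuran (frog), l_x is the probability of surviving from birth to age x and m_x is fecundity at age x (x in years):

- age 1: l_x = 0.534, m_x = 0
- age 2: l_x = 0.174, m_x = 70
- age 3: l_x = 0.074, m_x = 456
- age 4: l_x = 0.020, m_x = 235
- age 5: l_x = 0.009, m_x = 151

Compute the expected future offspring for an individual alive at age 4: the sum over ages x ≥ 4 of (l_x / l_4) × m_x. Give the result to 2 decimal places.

l_4 = 0.020. Conditional survival from age 4 to x is l_x / l_4.
  x=4: (0.020/0.020) × 235 = 235.0000
  x=5: (0.009/0.020) × 151 = 67.9500
Sum = 235.0000 + 67.9500 = 302.9500

302.95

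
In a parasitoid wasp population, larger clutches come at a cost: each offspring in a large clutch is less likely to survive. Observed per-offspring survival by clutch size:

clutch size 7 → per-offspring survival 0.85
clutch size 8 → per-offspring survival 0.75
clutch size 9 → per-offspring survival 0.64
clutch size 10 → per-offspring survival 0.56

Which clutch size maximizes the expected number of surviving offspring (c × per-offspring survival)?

Expected surviving offspring = c × s(c):
  c=7: 7 × 0.85 = 5.950
  c=8: 8 × 0.75 = 6.000
  c=9: 9 × 0.64 = 5.760
  c=10: 10 × 0.56 = 5.600
Maximum at c = 8 (6.000 surviving offspring).

8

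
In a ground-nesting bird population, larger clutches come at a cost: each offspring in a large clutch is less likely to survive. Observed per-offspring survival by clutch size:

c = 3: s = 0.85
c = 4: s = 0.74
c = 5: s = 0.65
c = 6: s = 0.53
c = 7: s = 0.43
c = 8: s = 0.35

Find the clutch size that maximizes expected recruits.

5

Expected recruits = c × s(c):
  c=3: 3 × 0.85 = 2.550
  c=4: 4 × 0.74 = 2.960
  c=5: 5 × 0.65 = 3.250
  c=6: 6 × 0.53 = 3.180
  c=7: 7 × 0.43 = 3.010
  c=8: 8 × 0.35 = 2.800
Maximum at c = 5 (3.250 recruits).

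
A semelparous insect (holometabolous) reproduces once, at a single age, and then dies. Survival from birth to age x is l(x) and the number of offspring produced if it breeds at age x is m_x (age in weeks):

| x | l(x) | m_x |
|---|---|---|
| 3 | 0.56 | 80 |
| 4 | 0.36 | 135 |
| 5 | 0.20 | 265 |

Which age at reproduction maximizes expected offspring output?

5

Expected offspring if breeding at age x = l(x) × m_x:
  age 3: 0.56 × 80 = 44.800
  age 4: 0.36 × 135 = 48.600
  age 5: 0.20 × 265 = 53.000
Maximum at age 5 (53.000).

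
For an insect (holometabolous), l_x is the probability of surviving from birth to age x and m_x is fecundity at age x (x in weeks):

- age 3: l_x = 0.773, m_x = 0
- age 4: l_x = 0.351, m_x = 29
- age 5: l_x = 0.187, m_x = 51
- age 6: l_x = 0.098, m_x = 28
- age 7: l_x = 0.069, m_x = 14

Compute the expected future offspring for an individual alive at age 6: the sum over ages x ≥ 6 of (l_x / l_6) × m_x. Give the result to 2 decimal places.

37.86

l_6 = 0.098. Conditional survival from age 6 to x is l_x / l_6.
  x=6: (0.098/0.098) × 28 = 28.0000
  x=7: (0.069/0.098) × 14 = 9.8571
Sum = 28.0000 + 9.8571 = 37.8571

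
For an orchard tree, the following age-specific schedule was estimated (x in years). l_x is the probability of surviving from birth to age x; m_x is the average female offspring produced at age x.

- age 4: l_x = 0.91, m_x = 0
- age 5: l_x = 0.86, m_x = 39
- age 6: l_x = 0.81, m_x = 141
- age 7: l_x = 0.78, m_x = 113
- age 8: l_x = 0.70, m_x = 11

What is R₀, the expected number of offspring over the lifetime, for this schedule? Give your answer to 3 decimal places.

243.590

R₀ = Σ l_x m_x:
  age 4: 0.91 × 0 = 0.0000
  age 5: 0.86 × 39 = 33.5400
  age 6: 0.81 × 141 = 114.2100
  age 7: 0.78 × 113 = 88.1400
  age 8: 0.70 × 11 = 7.7000
R₀ = 0.0000 + 33.5400 + 114.2100 + 88.1400 + 7.7000 = 243.5900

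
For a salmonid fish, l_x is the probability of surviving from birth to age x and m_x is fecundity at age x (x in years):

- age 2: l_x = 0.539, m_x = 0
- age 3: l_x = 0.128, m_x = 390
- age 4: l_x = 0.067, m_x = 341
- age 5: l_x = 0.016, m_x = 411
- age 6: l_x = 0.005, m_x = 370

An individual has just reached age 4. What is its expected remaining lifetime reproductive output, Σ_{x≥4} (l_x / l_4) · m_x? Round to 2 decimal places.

l_4 = 0.067. Conditional survival from age 4 to x is l_x / l_4.
  x=4: (0.067/0.067) × 341 = 341.0000
  x=5: (0.016/0.067) × 411 = 98.1493
  x=6: (0.005/0.067) × 370 = 27.6119
Sum = 341.0000 + 98.1493 + 27.6119 = 466.7612

466.76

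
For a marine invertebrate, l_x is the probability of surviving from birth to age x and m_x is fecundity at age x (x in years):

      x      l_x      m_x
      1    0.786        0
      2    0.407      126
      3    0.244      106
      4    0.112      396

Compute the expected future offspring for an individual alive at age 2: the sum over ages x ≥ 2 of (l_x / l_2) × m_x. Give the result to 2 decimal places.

298.52

l_2 = 0.407. Conditional survival from age 2 to x is l_x / l_2.
  x=2: (0.407/0.407) × 126 = 126.0000
  x=3: (0.244/0.407) × 106 = 63.5479
  x=4: (0.112/0.407) × 396 = 108.9730
Sum = 126.0000 + 63.5479 + 108.9730 = 298.5209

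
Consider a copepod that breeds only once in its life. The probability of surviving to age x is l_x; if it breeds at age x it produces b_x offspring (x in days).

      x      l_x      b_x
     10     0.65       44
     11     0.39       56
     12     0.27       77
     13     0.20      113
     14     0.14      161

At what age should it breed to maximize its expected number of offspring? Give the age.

Expected offspring if breeding at age x = l_x × b_x:
  age 10: 0.65 × 44 = 28.600
  age 11: 0.39 × 56 = 21.840
  age 12: 0.27 × 77 = 20.790
  age 13: 0.20 × 113 = 22.600
  age 14: 0.14 × 161 = 22.540
Maximum at age 10 (28.600).

10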